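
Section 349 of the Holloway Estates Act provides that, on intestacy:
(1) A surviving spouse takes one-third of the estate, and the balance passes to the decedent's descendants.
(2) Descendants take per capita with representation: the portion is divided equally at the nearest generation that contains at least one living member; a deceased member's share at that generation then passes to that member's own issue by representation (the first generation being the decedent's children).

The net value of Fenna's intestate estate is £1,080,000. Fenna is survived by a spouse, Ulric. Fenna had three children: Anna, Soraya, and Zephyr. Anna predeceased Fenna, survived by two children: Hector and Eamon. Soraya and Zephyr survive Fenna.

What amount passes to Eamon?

Eamon receives £120,000.

Ulric takes one-third of £1,080,000 = £360,000. The remaining £720,000 passes to the descendants.
The descendants' portion (£720,000) is divided into 3 shares of £240,000: Soraya and Zephyr each take £240,000; Anna's £240,000 share passes to Anna's issue.
Anna's share (£240,000) is divided into 2 shares of £120,000: Hector and Eamon each take £120,000.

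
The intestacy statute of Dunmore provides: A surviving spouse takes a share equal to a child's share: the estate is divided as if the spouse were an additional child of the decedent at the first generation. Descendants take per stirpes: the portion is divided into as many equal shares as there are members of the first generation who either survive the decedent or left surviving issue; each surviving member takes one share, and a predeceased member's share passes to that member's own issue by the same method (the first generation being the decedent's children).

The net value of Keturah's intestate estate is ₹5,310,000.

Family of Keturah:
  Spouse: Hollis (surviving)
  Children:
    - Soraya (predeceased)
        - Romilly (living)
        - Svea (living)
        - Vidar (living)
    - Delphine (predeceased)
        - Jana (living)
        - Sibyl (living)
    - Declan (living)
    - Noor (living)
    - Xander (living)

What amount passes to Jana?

Jana receives ₹442,500.

The spouse counts as an additional share at the children's level, so there are 6 primary shares of ₹885,000. Hollis takes one such share (₹885,000).
The children's combined portion (₹4,425,000) is divided into 5 shares of ₹885,000: Declan, Noor, and Xander each take ₹885,000; Soraya's ₹885,000 share passes to Soraya's issue; Delphine's ₹885,000 share passes to Delphine's issue.
Soraya's share (₹885,000) is divided into 3 shares of ₹295,000: Romilly, Svea, and Vidar each take ₹295,000.
Delphine's share (₹885,000) is divided into 2 shares of ₹442,500: Jana and Sibyl each take ₹442,500.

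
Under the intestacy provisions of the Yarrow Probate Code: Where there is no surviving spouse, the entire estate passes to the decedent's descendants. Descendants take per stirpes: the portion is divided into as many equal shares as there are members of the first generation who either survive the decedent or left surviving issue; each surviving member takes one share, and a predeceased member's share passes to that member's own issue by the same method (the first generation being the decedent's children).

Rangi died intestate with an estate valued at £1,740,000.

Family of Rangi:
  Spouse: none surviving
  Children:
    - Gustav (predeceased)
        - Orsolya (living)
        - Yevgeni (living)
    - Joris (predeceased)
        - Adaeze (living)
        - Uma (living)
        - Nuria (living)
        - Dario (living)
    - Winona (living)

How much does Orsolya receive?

The entire £1,740,000 passes to the descendants.
That amount (£1,740,000) is divided into 3 shares of £580,000: Winona takes £580,000; Gustav's £580,000 share passes to Gustav's issue; Joris's £580,000 share passes to Joris's issue.
Gustav's share (£580,000) is divided into 2 shares of £290,000: Orsolya and Yevgeni each take £290,000.
Joris's share (£580,000) is divided into 4 shares of £145,000: Adaeze, Uma, Nuria, and Dario each take £145,000.

Orsolya receives £290,000.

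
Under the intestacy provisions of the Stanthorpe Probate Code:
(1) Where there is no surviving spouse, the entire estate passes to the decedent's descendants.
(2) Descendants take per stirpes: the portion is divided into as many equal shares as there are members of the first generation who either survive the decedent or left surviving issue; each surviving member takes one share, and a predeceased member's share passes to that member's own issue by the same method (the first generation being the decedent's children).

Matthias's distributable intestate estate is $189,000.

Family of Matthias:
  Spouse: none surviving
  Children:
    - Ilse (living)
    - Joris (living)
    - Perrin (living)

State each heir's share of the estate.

The entire $189,000 passes to the descendants.
That amount ($189,000) is divided into 3 shares of $63,000: Ilse, Joris, and Perrin each take $63,000.

Ilse: $63,000; Joris: $63,000; Perrin: $63,000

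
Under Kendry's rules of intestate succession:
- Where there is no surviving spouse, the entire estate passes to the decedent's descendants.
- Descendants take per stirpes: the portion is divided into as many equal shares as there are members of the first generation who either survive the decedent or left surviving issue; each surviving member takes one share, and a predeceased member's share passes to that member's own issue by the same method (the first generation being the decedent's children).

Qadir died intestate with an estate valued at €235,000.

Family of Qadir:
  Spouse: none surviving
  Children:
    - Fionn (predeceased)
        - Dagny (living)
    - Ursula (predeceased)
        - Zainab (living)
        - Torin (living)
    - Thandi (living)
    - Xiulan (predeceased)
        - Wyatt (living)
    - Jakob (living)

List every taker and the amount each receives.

Dagny: €47,000; Zainab: €23,500; Torin: €23,500; Thandi: €47,000; Wyatt: €47,000; Jakob: €47,000

The entire €235,000 passes to the descendants.
That amount (€235,000) is divided into 5 shares of €47,000: Thandi and Jakob each take €47,000; Fionn's €47,000 share passes to Fionn's issue; Ursula's €47,000 share passes to Ursula's issue; Xiulan's €47,000 share passes to Xiulan's issue.
Fionn's share (€47,000) passes entirely to Dagny.
Ursula's share (€47,000) is divided into 2 shares of €23,500: Zainab and Torin each take €23,500.
Xiulan's share (€47,000) passes entirely to Wyatt.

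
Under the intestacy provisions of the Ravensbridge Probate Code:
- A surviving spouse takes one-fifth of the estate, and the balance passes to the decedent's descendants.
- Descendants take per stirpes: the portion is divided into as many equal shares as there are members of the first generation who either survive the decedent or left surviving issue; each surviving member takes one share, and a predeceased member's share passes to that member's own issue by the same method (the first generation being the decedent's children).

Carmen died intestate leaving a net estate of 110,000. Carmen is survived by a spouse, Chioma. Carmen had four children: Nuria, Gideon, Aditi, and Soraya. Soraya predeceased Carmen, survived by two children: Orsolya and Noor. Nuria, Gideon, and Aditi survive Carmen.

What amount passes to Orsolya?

Chioma takes one-fifth of 110,000 = 22,000. The remaining 88,000 passes to the descendants.
The descendants' portion (88,000) is divided into 4 shares of 22,000: Nuria, Gideon, and Aditi each take 22,000; Soraya's 22,000 share passes to Soraya's issue.
Soraya's share (22,000) is divided into 2 shares of 11,000: Orsolya and Noor each take 11,000.

Orsolya receives 11,000.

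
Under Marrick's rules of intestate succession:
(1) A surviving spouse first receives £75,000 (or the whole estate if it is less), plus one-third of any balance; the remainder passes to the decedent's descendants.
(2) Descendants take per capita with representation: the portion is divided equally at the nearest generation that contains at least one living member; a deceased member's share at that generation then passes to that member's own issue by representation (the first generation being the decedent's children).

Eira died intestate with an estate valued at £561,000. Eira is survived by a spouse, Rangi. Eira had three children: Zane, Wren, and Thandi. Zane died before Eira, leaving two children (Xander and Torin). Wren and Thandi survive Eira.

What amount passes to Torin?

Torin receives £54,000.

Rangi first takes £75,000, leaving a balance of £486,000. Rangi then takes one-third of the balance (£162,000), for a total of £237,000. The remaining £324,000 passes to the descendants.
The descendants' portion (£324,000) is divided into 3 shares of £108,000: Wren and Thandi each take £108,000; Zane's £108,000 share passes to Zane's issue.
Zane's share (£108,000) is divided into 2 shares of £54,000: Xander and Torin each take £54,000.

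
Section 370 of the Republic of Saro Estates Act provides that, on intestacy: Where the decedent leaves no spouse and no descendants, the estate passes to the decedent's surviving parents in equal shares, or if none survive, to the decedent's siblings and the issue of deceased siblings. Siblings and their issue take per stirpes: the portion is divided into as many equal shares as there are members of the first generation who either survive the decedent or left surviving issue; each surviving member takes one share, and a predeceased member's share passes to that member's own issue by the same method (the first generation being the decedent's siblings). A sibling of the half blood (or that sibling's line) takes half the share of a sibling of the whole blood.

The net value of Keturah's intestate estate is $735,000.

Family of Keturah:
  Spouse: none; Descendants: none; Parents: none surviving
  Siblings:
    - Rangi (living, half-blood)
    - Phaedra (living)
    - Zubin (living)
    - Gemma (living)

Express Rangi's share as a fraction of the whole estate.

Rangi receives 1/7 of the estate.

The entire $735,000 passes to the siblings and their issue.
Counting each half-blood sibling's line as half a unit, there are 7/2 units in $735,000, so one unit is $210,000. Whole-blood lines (Phaedra, Zubin, and Gemma) take $210,000 each; half-blood lines (Rangi) take $105,000 each.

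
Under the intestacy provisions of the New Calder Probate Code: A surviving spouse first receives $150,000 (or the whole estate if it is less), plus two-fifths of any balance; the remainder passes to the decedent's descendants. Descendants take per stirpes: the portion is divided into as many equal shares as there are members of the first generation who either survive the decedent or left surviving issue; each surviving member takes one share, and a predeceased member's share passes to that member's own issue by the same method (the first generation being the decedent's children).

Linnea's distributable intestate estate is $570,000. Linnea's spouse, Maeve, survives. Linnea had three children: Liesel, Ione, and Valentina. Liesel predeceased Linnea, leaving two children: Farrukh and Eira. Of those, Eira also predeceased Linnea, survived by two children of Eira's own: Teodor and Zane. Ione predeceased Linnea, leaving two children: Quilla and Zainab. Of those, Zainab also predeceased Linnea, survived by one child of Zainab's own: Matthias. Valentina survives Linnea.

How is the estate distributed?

Maeve first takes $150,000, leaving a balance of $420,000. Maeve then takes two-fifths of the balance ($168,000), for a total of $318,000. The remaining $252,000 passes to the descendants.
The descendants' portion ($252,000) is divided into 3 shares of $84,000: Valentina takes $84,000; Liesel's $84,000 share passes to Liesel's issue; Ione's $84,000 share passes to Ione's issue.
Liesel's share ($84,000) is divided into 2 shares of $42,000: Farrukh takes $42,000; Eira's $42,000 share passes to Eira's issue.
Eira's share ($42,000) is divided into 2 shares of $21,000: Teodor and Zane each take $21,000.
Ione's share ($84,000) is divided into 2 shares of $42,000: Quilla takes $42,000; Zainab's $42,000 share passes to Zainab's issue.
Zainab's share ($42,000) passes entirely to Matthias.

Maeve: $318,000; Farrukh: $42,000; Teodor: $21,000; Zane: $21,000; Quilla: $42,000; Matthias: $42,000; Valentina: $84,000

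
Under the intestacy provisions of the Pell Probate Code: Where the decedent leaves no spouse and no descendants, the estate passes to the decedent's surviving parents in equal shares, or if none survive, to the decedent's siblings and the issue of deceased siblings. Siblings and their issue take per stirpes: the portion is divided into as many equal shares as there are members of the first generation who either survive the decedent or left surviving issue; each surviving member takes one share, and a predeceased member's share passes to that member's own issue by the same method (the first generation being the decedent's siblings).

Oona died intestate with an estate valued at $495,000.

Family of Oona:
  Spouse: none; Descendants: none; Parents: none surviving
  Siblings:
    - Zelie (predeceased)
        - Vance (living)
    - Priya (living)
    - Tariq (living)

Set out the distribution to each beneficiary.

The entire $495,000 passes to the siblings and their issue.
That amount ($495,000) is divided into 3 shares of $165,000: Priya and Tariq each take $165,000; Zelie's $165,000 share passes to Zelie's issue.
Zelie's share ($165,000) passes entirely to Vance.

Vance: $165,000; Priya: $165,000; Tariq: $165,000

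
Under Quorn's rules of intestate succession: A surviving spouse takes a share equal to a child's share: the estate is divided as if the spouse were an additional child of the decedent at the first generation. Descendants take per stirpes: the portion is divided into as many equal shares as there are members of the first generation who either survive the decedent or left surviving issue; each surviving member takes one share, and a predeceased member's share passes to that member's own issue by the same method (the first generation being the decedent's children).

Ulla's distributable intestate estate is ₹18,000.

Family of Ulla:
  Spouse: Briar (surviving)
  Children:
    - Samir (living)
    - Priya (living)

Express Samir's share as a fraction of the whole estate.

The spouse counts as an additional share at the children's level, so there are 3 primary shares of ₹6,000. Briar takes one such share (₹6,000).
The children's combined portion (₹12,000) is divided into 2 shares of ₹6,000: Samir and Priya each take ₹6,000.

Samir receives 1/3 of the estate.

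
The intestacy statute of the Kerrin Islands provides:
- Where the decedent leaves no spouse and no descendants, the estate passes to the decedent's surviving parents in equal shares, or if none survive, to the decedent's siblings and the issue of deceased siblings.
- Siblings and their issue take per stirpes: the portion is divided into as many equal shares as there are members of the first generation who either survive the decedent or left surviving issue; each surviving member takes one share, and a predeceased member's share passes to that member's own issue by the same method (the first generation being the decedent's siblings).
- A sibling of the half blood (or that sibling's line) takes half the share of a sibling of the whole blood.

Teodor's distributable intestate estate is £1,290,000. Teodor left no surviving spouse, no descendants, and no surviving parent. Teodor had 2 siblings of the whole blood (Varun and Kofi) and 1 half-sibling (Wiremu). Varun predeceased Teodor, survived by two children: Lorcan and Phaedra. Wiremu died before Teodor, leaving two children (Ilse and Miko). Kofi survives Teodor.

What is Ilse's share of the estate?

Ilse receives £129,000.

The entire £1,290,000 passes to the siblings and their issue.
Counting each half-blood sibling's line as half a unit, there are 5/2 units in £1,290,000, so one unit is £516,000. Whole-blood lines (Varun and Kofi) take £516,000 each; half-blood lines (Wiremu) take £258,000 each.
Varun's share (£516,000) is divided into 2 shares of £258,000: Lorcan and Phaedra each take £258,000.
Wiremu's share (£258,000) is divided into 2 shares of £129,000: Ilse and Miko each take £129,000.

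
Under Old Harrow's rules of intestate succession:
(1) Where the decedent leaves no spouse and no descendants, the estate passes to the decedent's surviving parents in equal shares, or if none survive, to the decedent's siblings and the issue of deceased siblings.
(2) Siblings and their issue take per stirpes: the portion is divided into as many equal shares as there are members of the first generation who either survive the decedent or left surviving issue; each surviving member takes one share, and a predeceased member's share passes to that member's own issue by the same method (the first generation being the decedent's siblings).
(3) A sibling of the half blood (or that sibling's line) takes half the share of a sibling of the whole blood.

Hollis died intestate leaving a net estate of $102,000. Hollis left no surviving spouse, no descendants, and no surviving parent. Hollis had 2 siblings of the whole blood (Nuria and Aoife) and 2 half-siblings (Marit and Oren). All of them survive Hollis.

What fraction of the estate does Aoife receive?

The entire $102,000 passes to the siblings and their issue.
Counting each half-blood sibling's line as half a unit, there are 3 units in $102,000, so one unit is $34,000. Whole-blood lines (Nuria and Aoife) take $34,000 each; half-blood lines (Marit and Oren) take $17,000 each.

Aoife receives 1/3 of the estate.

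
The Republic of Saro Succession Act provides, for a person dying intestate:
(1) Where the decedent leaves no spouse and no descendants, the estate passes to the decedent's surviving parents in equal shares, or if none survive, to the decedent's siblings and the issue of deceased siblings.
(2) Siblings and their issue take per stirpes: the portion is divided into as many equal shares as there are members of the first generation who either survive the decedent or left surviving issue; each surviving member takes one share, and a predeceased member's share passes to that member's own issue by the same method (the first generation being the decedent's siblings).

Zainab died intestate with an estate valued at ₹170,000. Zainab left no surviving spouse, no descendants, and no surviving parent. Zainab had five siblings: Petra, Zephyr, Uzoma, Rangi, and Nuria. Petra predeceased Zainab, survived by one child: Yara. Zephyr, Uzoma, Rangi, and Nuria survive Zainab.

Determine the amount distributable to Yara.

Yara receives ₹34,000.

The entire ₹170,000 passes to the siblings and their issue.
That amount (₹170,000) is divided into 5 shares of ₹34,000: Zephyr, Uzoma, Rangi, and Nuria each take ₹34,000; Petra's ₹34,000 share passes to Petra's issue.
Petra's share (₹34,000) passes entirely to Yara.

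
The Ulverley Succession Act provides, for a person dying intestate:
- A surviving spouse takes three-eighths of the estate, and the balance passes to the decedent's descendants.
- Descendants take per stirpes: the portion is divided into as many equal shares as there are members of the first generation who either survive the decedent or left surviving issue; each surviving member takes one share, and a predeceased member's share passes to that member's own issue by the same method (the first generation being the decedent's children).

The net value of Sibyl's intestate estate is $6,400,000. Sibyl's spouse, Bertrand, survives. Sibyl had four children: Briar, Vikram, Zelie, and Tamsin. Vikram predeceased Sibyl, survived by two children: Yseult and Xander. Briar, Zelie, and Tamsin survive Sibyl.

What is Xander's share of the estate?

Bertrand takes three-eighths of $6,400,000 = $2,400,000. The remaining $4,000,000 passes to the descendants.
The descendants' portion ($4,000,000) is divided into 4 shares of $1,000,000: Briar, Zelie, and Tamsin each take $1,000,000; Vikram's $1,000,000 share passes to Vikram's issue.
Vikram's share ($1,000,000) is divided into 2 shares of $500,000: Yseult and Xander each take $500,000.

Xander receives $500,000.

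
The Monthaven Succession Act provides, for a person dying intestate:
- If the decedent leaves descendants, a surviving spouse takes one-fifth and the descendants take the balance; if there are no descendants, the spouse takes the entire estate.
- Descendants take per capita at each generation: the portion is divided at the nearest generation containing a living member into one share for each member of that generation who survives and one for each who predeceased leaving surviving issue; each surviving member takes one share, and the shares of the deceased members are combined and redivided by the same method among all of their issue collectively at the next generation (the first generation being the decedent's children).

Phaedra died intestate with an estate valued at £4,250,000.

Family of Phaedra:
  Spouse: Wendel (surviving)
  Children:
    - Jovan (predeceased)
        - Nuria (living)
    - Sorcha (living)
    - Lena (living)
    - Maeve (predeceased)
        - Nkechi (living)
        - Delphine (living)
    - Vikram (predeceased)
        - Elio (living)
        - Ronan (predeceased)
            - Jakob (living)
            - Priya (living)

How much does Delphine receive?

Delphine receives £408,000.

Wendel takes one-fifth of £4,250,000 = £850,000. The remaining £3,400,000 passes to the descendants.
The descendants' portion (£3,400,000) is divided at the children's generation into 5 shares of £680,000. Sorcha and Lena each take £680,000. The 3 shares of the deceased (Jovan, Maeve, and Vikram) are combined into a pool of £2,040,000.
That pool (£2,040,000) is divided at the grandchildren's generation into 5 shares of £408,000. Nuria, Nkechi, Delphine, and Elio each take £408,000. The remaining share for the deceased Ronan (£408,000) is carried to the next generation.
That pool (£408,000) is divided at the great-grandchildren's generation equally among Jakob and Priya: £204,000 each.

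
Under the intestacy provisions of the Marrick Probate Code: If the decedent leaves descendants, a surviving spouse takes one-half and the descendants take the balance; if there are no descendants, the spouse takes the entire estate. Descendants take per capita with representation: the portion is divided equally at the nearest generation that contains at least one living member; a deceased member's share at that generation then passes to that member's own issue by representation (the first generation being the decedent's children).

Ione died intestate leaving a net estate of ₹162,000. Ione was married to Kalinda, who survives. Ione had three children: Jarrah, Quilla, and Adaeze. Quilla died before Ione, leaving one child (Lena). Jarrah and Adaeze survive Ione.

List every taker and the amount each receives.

Kalinda takes one-half of ₹162,000 = ₹81,000. The remaining ₹81,000 passes to the descendants.
The descendants' portion (₹81,000) is divided into 3 shares of ₹27,000: Jarrah and Adaeze each take ₹27,000; Quilla's ₹27,000 share passes to Quilla's issue.
Quilla's share (₹27,000) passes entirely to Lena.

Kalinda: ₹81,000; Jarrah: ₹27,000; Lena: ₹27,000; Adaeze: ₹27,000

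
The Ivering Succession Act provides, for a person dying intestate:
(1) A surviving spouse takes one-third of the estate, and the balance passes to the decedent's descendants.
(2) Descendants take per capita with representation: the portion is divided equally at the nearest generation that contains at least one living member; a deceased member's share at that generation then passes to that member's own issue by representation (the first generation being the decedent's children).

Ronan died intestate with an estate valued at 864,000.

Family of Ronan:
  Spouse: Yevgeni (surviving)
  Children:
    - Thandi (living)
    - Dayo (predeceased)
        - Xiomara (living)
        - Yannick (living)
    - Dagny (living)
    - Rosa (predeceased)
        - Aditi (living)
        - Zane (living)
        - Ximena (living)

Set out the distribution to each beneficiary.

Yevgeni takes one-third of 864,000 = 288,000. The remaining 576,000 passes to the descendants.
The descendants' portion (576,000) is divided into 4 shares of 144,000: Thandi and Dagny each take 144,000; Dayo's 144,000 share passes to Dayo's issue; Rosa's 144,000 share passes to Rosa's issue.
Dayo's share (144,000) is divided into 2 shares of 72,000: Xiomara and Yannick each take 72,000.
Rosa's share (144,000) is divided into 3 shares of 48,000: Aditi, Zane, and Ximena each take 48,000.

Yevgeni: 288,000; Thandi: 144,000; Xiomara: 72,000; Yannick: 72,000; Dagny: 144,000; Aditi: 48,000; Zane: 48,000; Ximena: 48,000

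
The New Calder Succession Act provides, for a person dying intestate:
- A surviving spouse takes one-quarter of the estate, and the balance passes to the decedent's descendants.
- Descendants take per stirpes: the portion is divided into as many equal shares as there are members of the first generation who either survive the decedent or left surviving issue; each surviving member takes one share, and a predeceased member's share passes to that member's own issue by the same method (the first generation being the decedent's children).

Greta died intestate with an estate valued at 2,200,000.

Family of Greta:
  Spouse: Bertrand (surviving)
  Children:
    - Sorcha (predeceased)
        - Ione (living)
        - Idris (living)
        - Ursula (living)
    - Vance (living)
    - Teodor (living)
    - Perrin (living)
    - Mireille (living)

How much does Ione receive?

Ione receives 110,000.

Bertrand takes one-quarter of 2,200,000 = 550,000. The remaining 1,650,000 passes to the descendants.
The descendants' portion (1,650,000) is divided into 5 shares of 330,000: Vance, Teodor, Perrin, and Mireille each take 330,000; Sorcha's 330,000 share passes to Sorcha's issue.
Sorcha's share (330,000) is divided into 3 shares of 110,000: Ione, Idris, and Ursula each take 110,000.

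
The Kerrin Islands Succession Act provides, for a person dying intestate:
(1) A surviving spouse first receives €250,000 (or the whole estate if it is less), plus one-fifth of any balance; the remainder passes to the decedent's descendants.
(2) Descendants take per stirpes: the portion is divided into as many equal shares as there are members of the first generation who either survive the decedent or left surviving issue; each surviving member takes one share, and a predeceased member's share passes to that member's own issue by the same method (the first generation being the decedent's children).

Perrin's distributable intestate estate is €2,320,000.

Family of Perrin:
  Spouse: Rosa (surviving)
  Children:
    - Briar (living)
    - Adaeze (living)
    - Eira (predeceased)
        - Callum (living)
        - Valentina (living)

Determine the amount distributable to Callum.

Rosa first takes €250,000, leaving a balance of €2,070,000. Rosa then takes one-fifth of the balance (€414,000), for a total of €664,000. The remaining €1,656,000 passes to the descendants.
The descendants' portion (€1,656,000) is divided into 3 shares of €552,000: Briar and Adaeze each take €552,000; Eira's €552,000 share passes to Eira's issue.
Eira's share (€552,000) is divided into 2 shares of €276,000: Callum and Valentina each take €276,000.

Callum receives €276,000.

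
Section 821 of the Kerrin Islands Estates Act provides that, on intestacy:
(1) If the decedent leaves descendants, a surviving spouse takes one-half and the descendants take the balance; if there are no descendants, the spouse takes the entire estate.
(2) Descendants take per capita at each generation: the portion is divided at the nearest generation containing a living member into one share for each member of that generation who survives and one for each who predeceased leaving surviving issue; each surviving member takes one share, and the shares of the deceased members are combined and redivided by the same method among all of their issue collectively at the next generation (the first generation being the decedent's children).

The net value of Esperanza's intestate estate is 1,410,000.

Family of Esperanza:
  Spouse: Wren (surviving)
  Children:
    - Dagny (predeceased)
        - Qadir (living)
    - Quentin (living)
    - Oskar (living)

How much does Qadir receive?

Qadir receives 235,000.

Wren takes one-half of 1,410,000 = 705,000. The remaining 705,000 passes to the descendants.
The descendants' portion (705,000) is divided at the children's generation into 3 shares of 235,000. Quentin and Oskar each take 235,000. The remaining share for the deceased Dagny (235,000) is carried to the next generation.
That pool (235,000) passes entirely to Qadir, the sole taker at the grandchildren's generation.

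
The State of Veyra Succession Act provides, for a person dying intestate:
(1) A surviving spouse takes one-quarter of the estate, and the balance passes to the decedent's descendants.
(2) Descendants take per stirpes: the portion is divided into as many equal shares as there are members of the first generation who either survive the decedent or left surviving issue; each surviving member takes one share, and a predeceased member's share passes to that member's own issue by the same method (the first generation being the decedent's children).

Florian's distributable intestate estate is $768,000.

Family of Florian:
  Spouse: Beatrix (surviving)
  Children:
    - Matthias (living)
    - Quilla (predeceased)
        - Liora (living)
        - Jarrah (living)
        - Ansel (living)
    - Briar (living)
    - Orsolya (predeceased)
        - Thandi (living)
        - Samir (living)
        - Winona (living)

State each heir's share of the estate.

Beatrix takes one-quarter of $768,000 = $192,000. The remaining $576,000 passes to the descendants.
The descendants' portion ($576,000) is divided into 4 shares of $144,000: Matthias and Briar each take $144,000; Quilla's $144,000 share passes to Quilla's issue; Orsolya's $144,000 share passes to Orsolya's issue.
Quilla's share ($144,000) is divided into 3 shares of $48,000: Liora, Jarrah, and Ansel each take $48,000.
Orsolya's share ($144,000) is divided into 3 shares of $48,000: Thandi, Samir, and Winona each take $48,000.

Beatrix: $192,000; Matthias: $144,000; Liora: $48,000; Jarrah: $48,000; Ansel: $48,000; Briar: $144,000; Thandi: $48,000; Samir: $48,000; Winona: $48,000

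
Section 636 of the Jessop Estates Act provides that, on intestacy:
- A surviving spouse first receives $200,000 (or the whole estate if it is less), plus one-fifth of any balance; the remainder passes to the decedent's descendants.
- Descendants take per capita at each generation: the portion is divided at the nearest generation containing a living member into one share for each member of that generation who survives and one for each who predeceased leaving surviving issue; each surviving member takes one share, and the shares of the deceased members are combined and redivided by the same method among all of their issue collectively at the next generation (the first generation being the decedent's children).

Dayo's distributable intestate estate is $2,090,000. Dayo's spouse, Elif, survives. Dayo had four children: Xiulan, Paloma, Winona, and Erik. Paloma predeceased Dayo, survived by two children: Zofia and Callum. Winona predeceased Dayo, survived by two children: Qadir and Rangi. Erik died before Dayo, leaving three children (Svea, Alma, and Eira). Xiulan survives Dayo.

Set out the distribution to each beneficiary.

Elif first takes $200,000, leaving a balance of $1,890,000. Elif then takes one-fifth of the balance ($378,000), for a total of $578,000. The remaining $1,512,000 passes to the descendants.
The descendants' portion ($1,512,000) is divided at the children's generation into 4 shares of $378,000. Xiulan takes $378,000. The 3 shares of the deceased (Paloma, Winona, and Erik) are combined into a pool of $1,134,000.
That pool ($1,134,000) is divided at the grandchildren's generation equally among Zofia, Callum, Qadir, Rangi, Svea, Alma, and Eira: $162,000 each.

Elif: $578,000; Xiulan: $378,000; Zofia: $162,000; Callum: $162,000; Qadir: $162,000; Rangi: $162,000; Svea: $162,000; Alma: $162,000; Eira: $162,000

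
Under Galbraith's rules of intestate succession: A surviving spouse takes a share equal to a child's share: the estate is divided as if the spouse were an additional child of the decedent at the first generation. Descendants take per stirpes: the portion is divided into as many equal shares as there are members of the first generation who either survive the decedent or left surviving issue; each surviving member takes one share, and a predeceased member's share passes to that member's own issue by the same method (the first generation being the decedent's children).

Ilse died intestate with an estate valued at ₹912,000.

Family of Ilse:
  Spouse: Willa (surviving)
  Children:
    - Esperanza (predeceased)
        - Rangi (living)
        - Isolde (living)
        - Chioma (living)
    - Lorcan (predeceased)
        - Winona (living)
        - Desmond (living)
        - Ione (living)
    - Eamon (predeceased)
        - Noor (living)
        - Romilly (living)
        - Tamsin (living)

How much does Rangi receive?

Rangi receives ₹76,000.

The spouse counts as an additional share at the children's level, so there are 4 primary shares of ₹228,000. Willa takes one such share (₹228,000).
The children's combined portion (₹684,000) is divided into 3 shares of ₹228,000: Esperanza's ₹228,000 share passes to Esperanza's issue; Lorcan's ₹228,000 share passes to Lorcan's issue; Eamon's ₹228,000 share passes to Eamon's issue.
Esperanza's share (₹228,000) is divided into 3 shares of ₹76,000: Rangi, Isolde, and Chioma each take ₹76,000.
Lorcan's share (₹228,000) is divided into 3 shares of ₹76,000: Winona, Desmond, and Ione each take ₹76,000.
Eamon's share (₹228,000) is divided into 3 shares of ₹76,000: Noor, Romilly, and Tamsin each take ₹76,000.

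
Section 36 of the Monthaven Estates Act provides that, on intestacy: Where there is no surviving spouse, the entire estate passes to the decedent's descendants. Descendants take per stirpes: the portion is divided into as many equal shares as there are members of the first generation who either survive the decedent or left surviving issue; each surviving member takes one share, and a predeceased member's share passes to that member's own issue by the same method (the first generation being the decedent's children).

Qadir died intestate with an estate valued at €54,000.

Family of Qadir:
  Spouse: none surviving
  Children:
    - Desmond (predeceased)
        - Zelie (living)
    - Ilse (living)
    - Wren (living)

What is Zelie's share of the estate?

Zelie receives €18,000.

The entire €54,000 passes to the descendants.
That amount (€54,000) is divided into 3 shares of €18,000: Ilse and Wren each take €18,000; Desmond's €18,000 share passes to Desmond's issue.
Desmond's share (€18,000) passes entirely to Zelie.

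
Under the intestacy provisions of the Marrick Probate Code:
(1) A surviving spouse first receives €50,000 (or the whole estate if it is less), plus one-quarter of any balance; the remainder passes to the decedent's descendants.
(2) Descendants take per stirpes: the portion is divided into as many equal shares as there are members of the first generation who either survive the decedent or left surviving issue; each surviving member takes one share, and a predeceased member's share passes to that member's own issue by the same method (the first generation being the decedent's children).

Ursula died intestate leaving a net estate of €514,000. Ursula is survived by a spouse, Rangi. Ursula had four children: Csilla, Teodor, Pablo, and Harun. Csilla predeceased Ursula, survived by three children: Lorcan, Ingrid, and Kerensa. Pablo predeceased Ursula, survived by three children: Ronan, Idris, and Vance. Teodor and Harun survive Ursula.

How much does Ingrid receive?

Ingrid receives €29,000.

Rangi first takes €50,000, leaving a balance of €464,000. Rangi then takes one-quarter of the balance (€116,000), for a total of €166,000. The remaining €348,000 passes to the descendants.
The descendants' portion (€348,000) is divided into 4 shares of €87,000: Teodor and Harun each take €87,000; Csilla's €87,000 share passes to Csilla's issue; Pablo's €87,000 share passes to Pablo's issue.
Csilla's share (€87,000) is divided into 3 shares of €29,000: Lorcan, Ingrid, and Kerensa each take €29,000.
Pablo's share (€87,000) is divided into 3 shares of €29,000: Ronan, Idris, and Vance each take €29,000.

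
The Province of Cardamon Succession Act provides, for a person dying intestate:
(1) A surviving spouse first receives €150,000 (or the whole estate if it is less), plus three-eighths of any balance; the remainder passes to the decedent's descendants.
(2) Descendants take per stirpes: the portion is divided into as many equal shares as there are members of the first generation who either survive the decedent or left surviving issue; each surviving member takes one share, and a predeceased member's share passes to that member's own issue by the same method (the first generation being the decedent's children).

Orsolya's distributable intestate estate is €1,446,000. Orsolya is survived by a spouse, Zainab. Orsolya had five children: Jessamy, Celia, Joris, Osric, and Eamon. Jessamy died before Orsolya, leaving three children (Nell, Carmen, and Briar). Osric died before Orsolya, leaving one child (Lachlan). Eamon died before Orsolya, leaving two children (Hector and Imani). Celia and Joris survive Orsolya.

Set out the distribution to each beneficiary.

Zainab first takes €150,000, leaving a balance of €1,296,000. Zainab then takes three-eighths of the balance (€486,000), for a total of €636,000. The remaining €810,000 passes to the descendants.
The descendants' portion (€810,000) is divided into 5 shares of €162,000: Celia and Joris each take €162,000; Jessamy's €162,000 share passes to Jessamy's issue; Osric's €162,000 share passes to Osric's issue; Eamon's €162,000 share passes to Eamon's issue.
Jessamy's share (€162,000) is divided into 3 shares of €54,000: Nell, Carmen, and Briar each take €54,000.
Osric's share (€162,000) passes entirely to Lachlan.
Eamon's share (€162,000) is divided into 2 shares of €81,000: Hector and Imani each take €81,000.

Zainab: €636,000; Nell: €54,000; Carmen: €54,000; Briar: €54,000; Celia: €162,000; Joris: €162,000; Lachlan: €162,000; Hector: €81,000; Imani: €81,000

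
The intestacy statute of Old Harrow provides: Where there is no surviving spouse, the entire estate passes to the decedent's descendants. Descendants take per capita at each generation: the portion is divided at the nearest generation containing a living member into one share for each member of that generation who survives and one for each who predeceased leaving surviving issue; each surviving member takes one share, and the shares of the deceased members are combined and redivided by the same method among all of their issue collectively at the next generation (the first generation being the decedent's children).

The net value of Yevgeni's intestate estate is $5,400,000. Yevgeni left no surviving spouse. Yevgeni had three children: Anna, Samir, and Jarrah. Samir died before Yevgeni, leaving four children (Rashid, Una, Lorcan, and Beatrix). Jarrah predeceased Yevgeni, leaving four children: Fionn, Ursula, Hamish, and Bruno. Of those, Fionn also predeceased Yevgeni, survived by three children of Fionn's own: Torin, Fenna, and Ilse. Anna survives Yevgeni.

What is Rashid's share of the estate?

The entire $5,400,000 passes to the descendants.
That amount ($5,400,000) is divided at the children's generation into 3 shares of $1,800,000. Anna takes $1,800,000. The 2 shares of the deceased (Samir and Jarrah) are combined into a pool of $3,600,000.
That pool ($3,600,000) is divided at the grandchildren's generation into 8 shares of $450,000. Rashid, Una, Lorcan, Beatrix, Ursula, Hamish, and Bruno each take $450,000. The remaining share for the deceased Fionn ($450,000) is carried to the next generation.
That pool ($450,000) is divided at the great-grandchildren's generation equally among Torin, Fenna, and Ilse: $150,000 each.

Rashid receives $450,000.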